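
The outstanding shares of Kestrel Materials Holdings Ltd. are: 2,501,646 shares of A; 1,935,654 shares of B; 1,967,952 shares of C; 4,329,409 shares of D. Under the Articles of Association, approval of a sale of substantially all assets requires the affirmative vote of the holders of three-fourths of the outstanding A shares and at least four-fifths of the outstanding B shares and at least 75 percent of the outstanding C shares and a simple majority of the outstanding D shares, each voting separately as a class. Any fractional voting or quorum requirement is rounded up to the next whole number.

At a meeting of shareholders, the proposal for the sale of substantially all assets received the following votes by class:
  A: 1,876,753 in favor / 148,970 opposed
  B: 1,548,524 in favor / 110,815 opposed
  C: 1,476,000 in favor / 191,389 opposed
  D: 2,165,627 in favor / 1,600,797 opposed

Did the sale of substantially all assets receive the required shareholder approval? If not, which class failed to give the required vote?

A: 3/4 of 2501646 = 1876234.50, rounded up to 1876235; 1,876,235 required, 1,876,753 in favor — approved.
B: 4/5 of 1935654 = 1548523.20, rounded up to 1548524; 1,548,524 required, 1,548,524 in favor — approved.
C: 3/4 of 1967952 = 1475964; 1,475,964 required, 1,476,000 in favor — approved.
D: a majority of 4329409 is 2164705; 2,164,705 required, 2,165,627 in favor — approved.

Approved — every class gave the required vote.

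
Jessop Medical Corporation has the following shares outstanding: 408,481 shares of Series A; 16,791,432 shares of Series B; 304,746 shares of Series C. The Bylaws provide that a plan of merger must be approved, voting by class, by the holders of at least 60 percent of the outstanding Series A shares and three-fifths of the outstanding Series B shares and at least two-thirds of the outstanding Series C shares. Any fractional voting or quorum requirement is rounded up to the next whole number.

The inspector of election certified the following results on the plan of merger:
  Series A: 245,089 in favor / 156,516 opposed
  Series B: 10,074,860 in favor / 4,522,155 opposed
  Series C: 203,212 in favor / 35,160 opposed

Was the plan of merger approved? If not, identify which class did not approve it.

Approved — every class gave the required vote.

Series A: 3/5 of 408481 = 245088.60, rounded up to 245089; 245,089 required, 245,089 in favor — approved.
Series B: 3/5 of 16791432 = 10074859.20, rounded up to 10074860; 10,074,860 required, 10,074,860 in favor — approved.
Series C: 2/3 of 304746 = 203164; 203,164 required, 203,212 in favor — approved.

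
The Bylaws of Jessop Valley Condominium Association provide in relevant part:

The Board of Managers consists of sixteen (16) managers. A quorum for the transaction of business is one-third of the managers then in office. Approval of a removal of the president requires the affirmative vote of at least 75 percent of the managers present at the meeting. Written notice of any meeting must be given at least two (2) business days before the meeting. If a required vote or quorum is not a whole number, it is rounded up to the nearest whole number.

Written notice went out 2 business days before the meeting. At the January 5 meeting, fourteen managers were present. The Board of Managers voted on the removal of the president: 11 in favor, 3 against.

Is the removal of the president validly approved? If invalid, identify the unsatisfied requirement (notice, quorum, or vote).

Valid — all requirements satisfied.

Notice: 2 business days given; 2 required (2 ≥ 2). Satisfied.
Quorum: 14 present; quorum is 6. Satisfied.
Vote: the removal of the president requires three-fourths of the managers present (14). 3/4 of 14 = 10.50, rounded up to 11, so 11 affirmative votes are needed; 11 voted in favor. Satisfied.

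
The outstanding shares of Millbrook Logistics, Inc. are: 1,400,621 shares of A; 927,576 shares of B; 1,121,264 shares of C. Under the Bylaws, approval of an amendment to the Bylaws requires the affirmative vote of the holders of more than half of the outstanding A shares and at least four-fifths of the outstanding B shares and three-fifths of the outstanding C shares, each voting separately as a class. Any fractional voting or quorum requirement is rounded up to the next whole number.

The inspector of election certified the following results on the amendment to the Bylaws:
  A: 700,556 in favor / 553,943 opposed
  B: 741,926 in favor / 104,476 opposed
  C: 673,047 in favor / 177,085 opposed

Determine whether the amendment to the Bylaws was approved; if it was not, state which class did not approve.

Not approved — the B shares did not give the required vote.

A: a majority of 1400621 is 700311; 700,311 required, 700,556 in favor — approved.
B: 4/5 of 927576 = 742060.80, rounded up to 742061; 742,061 required, 741,926 in favor — not approved.
C: 3/5 of 1121264 = 672758.40, rounded up to 672759; 672,759 required, 673,047 in favor — approved.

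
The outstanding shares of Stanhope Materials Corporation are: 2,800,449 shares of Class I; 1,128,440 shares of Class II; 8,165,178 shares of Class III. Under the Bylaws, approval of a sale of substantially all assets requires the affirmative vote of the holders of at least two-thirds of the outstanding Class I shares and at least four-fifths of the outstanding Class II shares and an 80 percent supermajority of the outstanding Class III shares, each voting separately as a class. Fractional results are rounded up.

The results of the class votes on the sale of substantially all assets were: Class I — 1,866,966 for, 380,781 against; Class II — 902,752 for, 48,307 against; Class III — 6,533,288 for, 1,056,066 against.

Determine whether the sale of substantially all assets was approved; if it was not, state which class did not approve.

Class I: 2/3 of 2800449 = 1866966; 1,866,966 required, 1,866,966 in favor — approved.
Class II: 4/5 of 1128440 = 902752; 902,752 required, 902,752 in favor — approved.
Class III: 4/5 of 8165178 = 6532142.40, rounded up to 6532143; 6,532,143 required, 6,533,288 in favor — approved.

Approved — every class gave the required vote.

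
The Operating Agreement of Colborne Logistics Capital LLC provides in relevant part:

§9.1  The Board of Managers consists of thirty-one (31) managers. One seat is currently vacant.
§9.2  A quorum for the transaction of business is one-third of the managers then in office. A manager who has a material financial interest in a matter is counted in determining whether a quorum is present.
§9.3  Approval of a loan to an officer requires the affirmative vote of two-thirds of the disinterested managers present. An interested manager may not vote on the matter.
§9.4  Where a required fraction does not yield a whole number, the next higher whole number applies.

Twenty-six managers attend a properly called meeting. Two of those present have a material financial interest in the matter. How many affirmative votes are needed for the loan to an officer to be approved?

The loan to an officer requires two-thirds of the disinterested managers present (26 − 2 = 24).
2/3 of 24 = 16.

16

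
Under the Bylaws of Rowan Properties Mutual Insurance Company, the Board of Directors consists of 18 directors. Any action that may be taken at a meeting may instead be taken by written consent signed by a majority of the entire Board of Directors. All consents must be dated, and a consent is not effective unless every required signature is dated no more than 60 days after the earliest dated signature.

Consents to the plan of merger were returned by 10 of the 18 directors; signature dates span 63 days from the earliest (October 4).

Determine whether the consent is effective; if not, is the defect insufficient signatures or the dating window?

Signatures required: a majority of 18 — a majority of 18 is 10, so 10 needed; 10 signed. Sufficient.
Dating window: the latest signature is 63 days after the earliest; the limit is 60 days. Outside the window.

Not effective — dating-window requirement not satisfied.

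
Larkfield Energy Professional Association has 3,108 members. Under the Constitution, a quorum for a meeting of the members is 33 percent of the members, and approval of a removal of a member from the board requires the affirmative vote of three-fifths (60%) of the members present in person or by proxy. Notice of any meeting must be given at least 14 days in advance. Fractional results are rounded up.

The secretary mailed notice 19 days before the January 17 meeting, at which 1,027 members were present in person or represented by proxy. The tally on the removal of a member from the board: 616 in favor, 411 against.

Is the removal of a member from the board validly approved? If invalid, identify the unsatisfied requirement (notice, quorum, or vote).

Invalid — vote requirement not satisfied.

Notice: 19 days given; 14 required. Satisfied.
Quorum: 33% of 3,108 = 1,025.64, rounded up to 1,026; 1,027 present. Satisfied.
Vote: requires three-fifths of those present (1,027); 3/5 of 1027 = 616.20, rounded up to 617, so 617 needed; 616 in favor. Not satisfied.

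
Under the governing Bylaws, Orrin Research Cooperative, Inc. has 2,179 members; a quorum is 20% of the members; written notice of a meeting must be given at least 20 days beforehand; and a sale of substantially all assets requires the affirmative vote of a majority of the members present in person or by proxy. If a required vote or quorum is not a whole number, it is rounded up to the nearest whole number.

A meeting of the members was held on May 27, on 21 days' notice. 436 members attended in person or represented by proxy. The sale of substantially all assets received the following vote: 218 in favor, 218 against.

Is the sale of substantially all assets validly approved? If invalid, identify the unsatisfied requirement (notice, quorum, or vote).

Invalid — vote requirement not satisfied.

Notice: 21 days given; 20 required. Satisfied.
Quorum: 20% of 2,179 = 435.80, rounded up to 436; 436 present. Satisfied.
Vote: requires a majority of those present (436); a majority of 436 is 219, so 219 needed; 218 in favor. Not satisfied.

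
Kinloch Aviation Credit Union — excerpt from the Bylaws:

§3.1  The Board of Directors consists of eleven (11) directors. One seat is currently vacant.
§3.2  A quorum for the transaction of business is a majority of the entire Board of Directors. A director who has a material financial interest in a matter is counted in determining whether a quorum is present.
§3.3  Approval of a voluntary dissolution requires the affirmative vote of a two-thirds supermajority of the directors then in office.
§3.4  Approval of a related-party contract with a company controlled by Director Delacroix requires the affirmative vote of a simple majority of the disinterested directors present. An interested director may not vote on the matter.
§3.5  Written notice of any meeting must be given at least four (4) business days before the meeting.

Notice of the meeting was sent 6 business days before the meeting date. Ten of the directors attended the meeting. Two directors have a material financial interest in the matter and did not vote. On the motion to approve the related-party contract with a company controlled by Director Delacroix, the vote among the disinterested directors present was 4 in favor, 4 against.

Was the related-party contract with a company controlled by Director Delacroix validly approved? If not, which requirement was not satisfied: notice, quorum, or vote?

Notice: 6 business days given; 4 required (6 ≥ 4). Satisfied.
Quorum: 10 present (interested directors count toward quorum); quorum is 6. Satisfied.
Vote: the related-party contract with a company controlled by Director Delacroix requires a majority of the disinterested directors present (10 − 2 = 8). A majority of 8 is 5, so 5 affirmative votes are needed; 4 voted in favor. Not satisfied.

Invalid — vote requirement not satisfied.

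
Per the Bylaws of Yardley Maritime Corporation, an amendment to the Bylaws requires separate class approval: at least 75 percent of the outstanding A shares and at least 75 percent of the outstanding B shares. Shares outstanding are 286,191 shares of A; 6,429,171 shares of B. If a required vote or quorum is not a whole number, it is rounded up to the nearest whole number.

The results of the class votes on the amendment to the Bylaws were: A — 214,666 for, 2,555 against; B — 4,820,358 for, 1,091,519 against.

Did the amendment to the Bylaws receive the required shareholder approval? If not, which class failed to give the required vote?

A: 3/4 of 286191 = 214643.25, rounded up to 214644; 214,644 required, 214,666 in favor — approved.
B: 3/4 of 6429171 = 4821878.25, rounded up to 4821879; 4,821,879 required, 4,820,358 in favor — not approved.

Not approved — the B shares did not give the required vote.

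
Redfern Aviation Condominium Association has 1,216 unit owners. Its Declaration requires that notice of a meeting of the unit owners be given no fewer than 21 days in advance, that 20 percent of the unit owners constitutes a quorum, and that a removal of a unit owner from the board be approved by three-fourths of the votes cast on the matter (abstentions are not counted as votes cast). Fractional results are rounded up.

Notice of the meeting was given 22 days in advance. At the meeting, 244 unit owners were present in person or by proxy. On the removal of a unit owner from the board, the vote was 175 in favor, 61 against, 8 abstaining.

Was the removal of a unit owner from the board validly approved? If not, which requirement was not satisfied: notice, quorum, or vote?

Invalid — vote requirement not satisfied.

Notice: 22 days given; 21 required. Satisfied.
Quorum: 20% of 1,216 = 243.20, rounded up to 244; 244 present. Satisfied.
Vote: requires three-fourths of the votes cast (244 − 8 abstaining = 236); 3/4 of 236 = 177, so 177 needed; 175 in favor. Not satisfied.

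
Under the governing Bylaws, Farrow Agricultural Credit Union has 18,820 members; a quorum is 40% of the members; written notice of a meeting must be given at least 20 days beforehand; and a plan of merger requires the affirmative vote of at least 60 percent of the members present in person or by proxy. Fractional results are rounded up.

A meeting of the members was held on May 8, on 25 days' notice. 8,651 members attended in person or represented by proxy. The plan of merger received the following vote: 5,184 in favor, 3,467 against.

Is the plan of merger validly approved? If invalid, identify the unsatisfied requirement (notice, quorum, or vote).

Notice: 25 days given; 20 required. Satisfied.
Quorum: 40% of 18,820 = 7,528; 8,651 present. Satisfied.
Vote: requires three-fifths of those present (8,651); 3/5 of 8651 = 5190.60, rounded up to 5191, so 5,191 needed; 5,184 in favor. Not satisfied.

Invalid — vote requirement not satisfied.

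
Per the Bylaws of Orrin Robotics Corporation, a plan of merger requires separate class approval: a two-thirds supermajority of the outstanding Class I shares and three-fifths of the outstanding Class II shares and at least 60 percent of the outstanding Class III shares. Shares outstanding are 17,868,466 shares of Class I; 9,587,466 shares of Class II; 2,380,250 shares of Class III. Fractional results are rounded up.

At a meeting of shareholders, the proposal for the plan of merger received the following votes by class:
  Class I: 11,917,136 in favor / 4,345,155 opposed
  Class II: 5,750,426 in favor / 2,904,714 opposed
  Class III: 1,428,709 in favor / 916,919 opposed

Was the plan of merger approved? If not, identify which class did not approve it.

Class I: 2/3 of 17868466 = 11912310.67, rounded up to 11912311; 11,912,311 required, 11,917,136 in favor — approved.
Class II: 3/5 of 9587466 = 5752479.60, rounded up to 5752480; 5,752,480 required, 5,750,426 in favor — not approved.
Class III: 3/5 of 2380250 = 1428150; 1,428,150 required, 1,428,709 in favor — approved.

Not approved — the Class II shares did not give the required vote.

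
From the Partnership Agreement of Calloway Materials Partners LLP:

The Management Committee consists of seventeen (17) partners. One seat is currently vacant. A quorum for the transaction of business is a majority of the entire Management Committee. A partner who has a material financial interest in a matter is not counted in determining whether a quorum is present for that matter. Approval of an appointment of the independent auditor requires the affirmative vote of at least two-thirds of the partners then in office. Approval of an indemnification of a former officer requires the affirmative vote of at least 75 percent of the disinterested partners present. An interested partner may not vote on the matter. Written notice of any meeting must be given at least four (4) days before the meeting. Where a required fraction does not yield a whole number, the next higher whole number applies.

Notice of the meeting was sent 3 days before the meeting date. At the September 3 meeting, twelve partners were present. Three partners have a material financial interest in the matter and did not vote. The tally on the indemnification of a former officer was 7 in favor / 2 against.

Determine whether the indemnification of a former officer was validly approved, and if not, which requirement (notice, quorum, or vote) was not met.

Notice: 3 days given; 4 required (3 < 4). Not satisfied.
Quorum: 12 present, but the 3 interested partners do not count, leaving 9. Quorum is 9. Satisfied.
Vote: the indemnification of a former officer requires three-fourths of the disinterested partners present (12 − 3 = 9). 3/4 of 9 = 6.75, rounded up to 7, so 7 affirmative votes are needed; 7 voted in favor. Satisfied.

Invalid — notice requirement not satisfied.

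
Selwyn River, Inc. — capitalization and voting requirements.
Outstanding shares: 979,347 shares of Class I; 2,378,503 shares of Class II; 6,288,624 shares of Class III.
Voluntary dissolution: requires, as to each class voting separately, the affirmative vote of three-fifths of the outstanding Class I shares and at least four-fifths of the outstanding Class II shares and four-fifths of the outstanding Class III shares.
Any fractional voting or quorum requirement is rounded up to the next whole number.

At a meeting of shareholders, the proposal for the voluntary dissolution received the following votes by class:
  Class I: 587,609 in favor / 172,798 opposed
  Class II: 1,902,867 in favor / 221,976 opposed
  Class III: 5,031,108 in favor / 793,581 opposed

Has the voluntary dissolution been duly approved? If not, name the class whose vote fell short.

Class I: 3/5 of 979347 = 587608.20, rounded up to 587609; 587,609 required, 587,609 in favor — approved.
Class II: 4/5 of 2378503 = 1902802.40, rounded up to 1902803; 1,902,803 required, 1,902,867 in favor — approved.
Class III: 4/5 of 6288624 = 5030899.20, rounded up to 5030900; 5,030,900 required, 5,031,108 in favor — approved.

Approved — every class gave the required vote.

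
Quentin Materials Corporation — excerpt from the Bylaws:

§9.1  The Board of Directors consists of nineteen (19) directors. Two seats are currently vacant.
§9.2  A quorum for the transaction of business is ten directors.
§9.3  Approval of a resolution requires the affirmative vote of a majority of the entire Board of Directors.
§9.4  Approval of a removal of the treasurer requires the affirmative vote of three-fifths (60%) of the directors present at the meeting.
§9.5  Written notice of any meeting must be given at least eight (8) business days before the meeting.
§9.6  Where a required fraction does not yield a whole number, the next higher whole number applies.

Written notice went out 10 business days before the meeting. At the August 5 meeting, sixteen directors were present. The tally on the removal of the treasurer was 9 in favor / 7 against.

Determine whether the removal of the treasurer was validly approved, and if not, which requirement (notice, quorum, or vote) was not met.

Invalid — vote requirement not satisfied.

Notice: 10 business days given; 8 required (10 ≥ 8). Satisfied.
Quorum: 16 present; quorum is 10. Satisfied.
Vote: the removal of the treasurer requires three-fifths of the directors present (16). 3/5 of 16 = 9.60, rounded up to 10, so 10 affirmative votes are needed; 9 voted in favor. Not satisfied.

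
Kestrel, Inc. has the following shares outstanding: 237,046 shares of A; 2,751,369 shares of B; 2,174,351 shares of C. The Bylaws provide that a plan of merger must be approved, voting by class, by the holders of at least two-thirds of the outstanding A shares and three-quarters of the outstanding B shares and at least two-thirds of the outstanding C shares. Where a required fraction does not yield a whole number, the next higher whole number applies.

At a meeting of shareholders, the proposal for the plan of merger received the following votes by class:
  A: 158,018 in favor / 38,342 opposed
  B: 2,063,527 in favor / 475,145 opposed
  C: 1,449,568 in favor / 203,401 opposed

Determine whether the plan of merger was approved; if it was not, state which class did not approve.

Not approved — the A shares did not give the required vote.

A: 2/3 of 237046 = 158030.67, rounded up to 158031; 158,031 required, 158,018 in favor — not approved.
B: 3/4 of 2751369 = 2063526.75, rounded up to 2063527; 2,063,527 required, 2,063,527 in favor — approved.
C: 2/3 of 2174351 = 1449567.33, rounded up to 1449568; 1,449,568 required, 1,449,568 in favor — approved.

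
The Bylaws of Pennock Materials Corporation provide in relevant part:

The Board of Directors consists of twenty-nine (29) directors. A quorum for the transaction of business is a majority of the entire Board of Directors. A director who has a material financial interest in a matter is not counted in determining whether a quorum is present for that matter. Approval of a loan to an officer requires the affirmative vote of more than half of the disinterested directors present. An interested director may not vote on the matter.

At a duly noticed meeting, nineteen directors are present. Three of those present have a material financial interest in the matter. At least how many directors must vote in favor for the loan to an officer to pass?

The loan to an officer requires a majority of the disinterested directors present (19 − 3 = 16).
A majority of 16 is 9.

9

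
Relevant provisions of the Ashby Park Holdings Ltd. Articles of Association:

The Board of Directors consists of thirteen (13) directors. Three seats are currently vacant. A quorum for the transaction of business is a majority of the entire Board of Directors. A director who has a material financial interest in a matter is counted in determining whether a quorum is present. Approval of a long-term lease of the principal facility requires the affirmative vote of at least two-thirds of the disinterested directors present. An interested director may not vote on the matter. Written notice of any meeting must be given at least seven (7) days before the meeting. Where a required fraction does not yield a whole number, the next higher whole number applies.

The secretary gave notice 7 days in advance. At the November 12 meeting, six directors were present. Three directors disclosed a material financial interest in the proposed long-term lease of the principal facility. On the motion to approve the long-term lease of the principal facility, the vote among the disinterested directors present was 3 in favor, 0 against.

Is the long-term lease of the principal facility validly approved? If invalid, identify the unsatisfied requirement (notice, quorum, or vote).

Invalid — quorum requirement not satisfied.

Notice: 7 days given; 7 required (7 ≥ 7). Satisfied.
Quorum: 6 present (interested directors count toward quorum); quorum is 7. Not satisfied.
Vote: the long-term lease of the principal facility requires two-thirds of the disinterested directors present (6 − 3 = 3). 2/3 of 3 = 2, so 2 affirmative votes are needed; 3 voted in favor. Satisfied. (Moot — without a quorum no business can be validly transacted.)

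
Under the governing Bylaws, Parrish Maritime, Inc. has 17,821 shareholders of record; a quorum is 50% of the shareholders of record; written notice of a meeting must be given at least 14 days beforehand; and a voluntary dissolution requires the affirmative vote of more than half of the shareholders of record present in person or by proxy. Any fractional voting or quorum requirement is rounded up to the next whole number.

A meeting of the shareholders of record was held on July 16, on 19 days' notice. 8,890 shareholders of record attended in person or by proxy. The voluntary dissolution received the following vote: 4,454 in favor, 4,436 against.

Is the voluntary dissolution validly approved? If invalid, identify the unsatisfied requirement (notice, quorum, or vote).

Invalid — quorum requirement not satisfied.

Notice: 19 days given; 14 required. Satisfied.
Quorum: 50% of 17,821 = 8,910.50, rounded up to 8,911; 8,890 present. Not satisfied.
Vote: requires a majority of those present (8,890); a majority of 8890 is 4446, so 4,446 needed; 4,454 in favor. Satisfied.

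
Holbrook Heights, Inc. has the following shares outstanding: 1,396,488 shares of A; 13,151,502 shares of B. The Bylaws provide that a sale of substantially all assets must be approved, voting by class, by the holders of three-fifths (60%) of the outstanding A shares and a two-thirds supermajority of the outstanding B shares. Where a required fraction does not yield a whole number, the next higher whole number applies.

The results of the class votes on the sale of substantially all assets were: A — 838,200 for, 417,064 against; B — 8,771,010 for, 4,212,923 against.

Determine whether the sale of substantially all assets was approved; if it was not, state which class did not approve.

Approved — every class gave the required vote.

A: 3/5 of 1396488 = 837892.80, rounded up to 837893; 837,893 required, 838,200 in favor — approved.
B: 2/3 of 13151502 = 8767668; 8,767,668 required, 8,771,010 in favor — approved.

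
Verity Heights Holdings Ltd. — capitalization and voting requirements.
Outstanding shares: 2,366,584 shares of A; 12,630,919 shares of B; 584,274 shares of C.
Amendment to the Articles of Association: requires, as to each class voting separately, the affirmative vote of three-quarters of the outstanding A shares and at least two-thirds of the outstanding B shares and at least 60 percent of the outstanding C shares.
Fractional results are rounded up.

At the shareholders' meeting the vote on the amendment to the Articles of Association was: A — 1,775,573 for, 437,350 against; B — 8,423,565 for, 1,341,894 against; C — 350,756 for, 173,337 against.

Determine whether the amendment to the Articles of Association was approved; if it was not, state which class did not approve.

Approved — every class gave the required vote.

A: 3/4 of 2366584 = 1774938; 1,774,938 required, 1,775,573 in favor — approved.
B: 2/3 of 12630919 = 8420612.67, rounded up to 8420613; 8,420,613 required, 8,423,565 in favor — approved.
C: 3/5 of 584274 = 350564.40, rounded up to 350565; 350,565 required, 350,756 in favor — approved.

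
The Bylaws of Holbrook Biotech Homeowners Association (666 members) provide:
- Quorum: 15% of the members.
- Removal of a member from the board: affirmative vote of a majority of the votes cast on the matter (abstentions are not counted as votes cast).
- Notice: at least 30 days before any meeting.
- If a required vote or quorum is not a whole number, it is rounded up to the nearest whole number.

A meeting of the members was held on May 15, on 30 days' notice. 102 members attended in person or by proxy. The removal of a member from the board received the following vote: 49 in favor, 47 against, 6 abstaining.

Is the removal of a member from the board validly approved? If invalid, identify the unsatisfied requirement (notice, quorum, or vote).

Valid — all requirements satisfied.

Notice: 30 days given; 30 required. Satisfied.
Quorum: 15% of 666 = 99.90, rounded up to 100; 102 present. Satisfied.
Vote: requires a majority of the votes cast (102 − 6 abstaining = 96); a majority of 96 is 49, so 49 needed; 49 in favor. Satisfied.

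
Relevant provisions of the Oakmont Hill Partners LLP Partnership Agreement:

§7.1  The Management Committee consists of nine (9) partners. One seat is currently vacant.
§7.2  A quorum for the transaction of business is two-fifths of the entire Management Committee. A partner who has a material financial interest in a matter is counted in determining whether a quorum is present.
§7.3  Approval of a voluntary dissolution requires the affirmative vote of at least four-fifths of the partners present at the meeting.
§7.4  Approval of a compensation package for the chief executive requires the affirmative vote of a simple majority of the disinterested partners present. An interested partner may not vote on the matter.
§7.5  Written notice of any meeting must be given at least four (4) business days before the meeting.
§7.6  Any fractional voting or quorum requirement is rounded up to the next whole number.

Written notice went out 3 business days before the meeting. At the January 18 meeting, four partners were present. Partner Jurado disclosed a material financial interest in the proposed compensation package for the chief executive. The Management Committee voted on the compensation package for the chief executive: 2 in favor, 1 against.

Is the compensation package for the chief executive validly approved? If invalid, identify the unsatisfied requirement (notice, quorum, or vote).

Notice: 3 business days given; 4 required (3 < 4). Not satisfied.
Quorum: 4 present (interested partners count toward quorum); quorum is 4. Satisfied.
Vote: the compensation package for the chief executive requires a majority of the disinterested partners present (4 − 1 = 3). A majority of 3 is 2, so 2 affirmative votes are needed; 2 voted in favor. Satisfied.

Invalid — notice requirement not satisfied.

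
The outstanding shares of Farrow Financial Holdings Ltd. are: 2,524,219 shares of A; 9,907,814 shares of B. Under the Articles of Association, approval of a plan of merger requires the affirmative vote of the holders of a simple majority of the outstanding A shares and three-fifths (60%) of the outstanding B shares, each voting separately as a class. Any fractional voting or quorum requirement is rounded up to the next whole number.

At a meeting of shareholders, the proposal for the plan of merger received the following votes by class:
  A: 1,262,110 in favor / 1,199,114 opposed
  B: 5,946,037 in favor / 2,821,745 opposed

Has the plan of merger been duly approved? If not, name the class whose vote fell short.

Approved — every class gave the required vote.

A: a majority of 2524219 is 1262110; 1,262,110 required, 1,262,110 in favor — approved.
B: 3/5 of 9907814 = 5944688.40, rounded up to 5944689; 5,944,689 required, 5,946,037 in favor — approved.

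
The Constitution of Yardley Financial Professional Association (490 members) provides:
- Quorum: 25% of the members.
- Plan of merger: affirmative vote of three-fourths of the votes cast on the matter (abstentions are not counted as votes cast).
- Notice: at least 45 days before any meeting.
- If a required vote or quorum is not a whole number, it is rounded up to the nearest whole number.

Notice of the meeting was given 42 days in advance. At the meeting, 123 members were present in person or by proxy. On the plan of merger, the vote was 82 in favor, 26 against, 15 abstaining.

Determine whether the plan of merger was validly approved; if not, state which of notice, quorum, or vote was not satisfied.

Invalid — notice requirement not satisfied.

Notice: 42 days given; 45 required. Not satisfied.
Quorum: 25% of 490 = 122.50, rounded up to 123; 123 present. Satisfied.
Vote: requires three-fourths of the votes cast (123 − 15 abstaining = 108); 3/4 of 108 = 81, so 81 needed; 82 in favor. Satisfied.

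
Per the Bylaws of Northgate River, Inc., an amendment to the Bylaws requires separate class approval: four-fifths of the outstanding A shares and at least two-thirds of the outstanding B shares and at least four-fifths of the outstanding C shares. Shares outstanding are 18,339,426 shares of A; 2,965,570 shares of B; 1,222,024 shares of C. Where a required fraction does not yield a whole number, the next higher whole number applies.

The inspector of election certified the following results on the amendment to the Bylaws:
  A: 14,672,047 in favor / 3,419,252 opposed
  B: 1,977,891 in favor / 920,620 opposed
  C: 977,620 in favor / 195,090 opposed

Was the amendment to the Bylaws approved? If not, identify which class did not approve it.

A: 4/5 of 18339426 = 14671540.80, rounded up to 14671541; 14,671,541 required, 14,672,047 in favor — approved.
B: 2/3 of 2965570 = 1977046.67, rounded up to 1977047; 1,977,047 required, 1,977,891 in favor — approved.
C: 4/5 of 1222024 = 977619.20, rounded up to 977620; 977,620 required, 977,620 in favor — approved.

Approved — every class gave the required vote.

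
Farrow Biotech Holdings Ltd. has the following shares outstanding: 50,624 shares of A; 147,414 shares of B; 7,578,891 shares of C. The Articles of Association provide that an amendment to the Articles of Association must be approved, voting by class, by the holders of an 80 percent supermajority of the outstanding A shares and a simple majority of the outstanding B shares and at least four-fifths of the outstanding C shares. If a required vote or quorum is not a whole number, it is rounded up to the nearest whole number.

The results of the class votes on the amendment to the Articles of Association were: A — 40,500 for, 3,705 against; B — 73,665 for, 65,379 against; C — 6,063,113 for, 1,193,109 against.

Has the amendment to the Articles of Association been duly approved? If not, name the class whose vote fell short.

A: 4/5 of 50624 = 40499.20, rounded up to 40500; 40,500 required, 40,500 in favor — approved.
B: a majority of 147414 is 73708; 73,708 required, 73,665 in favor — not approved.
C: 4/5 of 7578891 = 6063112.80, rounded up to 6063113; 6,063,113 required, 6,063,113 in favor — approved.

Not approved — the B shares did not give the required vote.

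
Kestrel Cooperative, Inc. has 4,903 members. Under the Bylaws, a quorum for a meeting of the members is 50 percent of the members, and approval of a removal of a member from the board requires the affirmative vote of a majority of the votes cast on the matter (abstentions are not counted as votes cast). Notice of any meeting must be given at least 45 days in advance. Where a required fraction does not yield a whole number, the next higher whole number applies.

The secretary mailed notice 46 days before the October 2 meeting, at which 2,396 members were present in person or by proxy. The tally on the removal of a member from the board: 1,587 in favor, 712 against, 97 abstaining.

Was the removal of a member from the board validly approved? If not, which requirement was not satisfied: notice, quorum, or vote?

Invalid — quorum requirement not satisfied.

Notice: 46 days given; 45 required. Satisfied.
Quorum: 50% of 4,903 = 2,451.50, rounded up to 2,452; 2,396 present. Not satisfied.
Vote: requires a majority of the votes cast (2,396 − 97 abstaining = 2,299); a majority of 2299 is 1150, so 1,150 needed; 1,587 in favor. Satisfied.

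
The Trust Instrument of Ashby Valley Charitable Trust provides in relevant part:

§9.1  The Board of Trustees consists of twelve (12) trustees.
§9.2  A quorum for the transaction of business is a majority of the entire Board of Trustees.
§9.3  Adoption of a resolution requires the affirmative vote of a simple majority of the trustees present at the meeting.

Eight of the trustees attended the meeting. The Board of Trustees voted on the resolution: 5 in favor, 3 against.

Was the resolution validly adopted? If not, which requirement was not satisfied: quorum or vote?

Quorum: 8 present; quorum is 7. Satisfied.
Vote: the resolution requires a majority of the trustees present (8). A majority of 8 is 5, so 5 affirmative votes are needed; 5 voted in favor. Satisfied.

Valid — all requirements satisfied.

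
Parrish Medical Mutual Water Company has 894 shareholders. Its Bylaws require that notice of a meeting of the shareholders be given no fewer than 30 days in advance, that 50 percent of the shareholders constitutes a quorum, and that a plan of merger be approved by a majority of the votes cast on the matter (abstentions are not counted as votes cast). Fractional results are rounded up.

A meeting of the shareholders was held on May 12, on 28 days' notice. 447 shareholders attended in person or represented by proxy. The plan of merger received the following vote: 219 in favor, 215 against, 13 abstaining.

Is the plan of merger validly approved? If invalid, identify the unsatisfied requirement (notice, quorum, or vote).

Notice: 28 days given; 30 required. Not satisfied.
Quorum: 50% of 894 = 447; 447 present. Satisfied.
Vote: requires a majority of the votes cast (447 − 13 abstaining = 434); a majority of 434 is 218, so 218 needed; 219 in favor. Satisfied.

Invalid — notice requirement not satisfied.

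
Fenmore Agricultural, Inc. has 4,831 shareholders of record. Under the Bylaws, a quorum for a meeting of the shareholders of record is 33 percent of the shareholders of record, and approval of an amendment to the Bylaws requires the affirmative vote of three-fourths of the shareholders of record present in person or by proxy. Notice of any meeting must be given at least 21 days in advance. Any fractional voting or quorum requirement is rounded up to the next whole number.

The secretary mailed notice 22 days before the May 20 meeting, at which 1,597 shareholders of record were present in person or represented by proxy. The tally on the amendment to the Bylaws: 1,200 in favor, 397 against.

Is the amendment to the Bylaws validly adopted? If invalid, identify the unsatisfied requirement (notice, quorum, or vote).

Valid — all requirements satisfied.

Notice: 22 days given; 21 required. Satisfied.
Quorum: 33% of 4,831 = 1,594.23, rounded up to 1,595; 1,597 present. Satisfied.
Vote: requires three-fourths of those present (1,597); 3/4 of 1597 = 1197.75, rounded up to 1198, so 1,198 needed; 1,200 in favor. Satisfied.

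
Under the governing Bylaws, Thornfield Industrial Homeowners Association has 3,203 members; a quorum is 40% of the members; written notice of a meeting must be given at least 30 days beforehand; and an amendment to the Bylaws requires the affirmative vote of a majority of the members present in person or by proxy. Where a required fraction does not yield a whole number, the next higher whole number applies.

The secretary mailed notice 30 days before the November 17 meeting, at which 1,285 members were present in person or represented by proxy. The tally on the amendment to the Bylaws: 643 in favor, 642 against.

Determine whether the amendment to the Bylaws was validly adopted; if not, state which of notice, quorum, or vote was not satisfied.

Notice: 30 days given; 30 required. Satisfied.
Quorum: 40% of 3,203 = 1,281.20, rounded up to 1,282; 1,285 present. Satisfied.
Vote: requires a majority of those present (1,285); a majority of 1285 is 643, so 643 needed; 643 in favor. Satisfied.

Valid — all requirements satisfied.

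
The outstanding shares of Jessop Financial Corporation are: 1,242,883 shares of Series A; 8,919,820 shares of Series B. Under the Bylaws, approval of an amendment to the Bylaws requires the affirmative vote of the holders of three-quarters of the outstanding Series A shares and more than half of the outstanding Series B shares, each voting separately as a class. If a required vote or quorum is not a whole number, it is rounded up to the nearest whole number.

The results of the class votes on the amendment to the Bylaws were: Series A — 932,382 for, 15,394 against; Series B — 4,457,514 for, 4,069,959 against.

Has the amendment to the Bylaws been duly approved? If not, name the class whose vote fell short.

Series A: 3/4 of 1242883 = 932162.25, rounded up to 932163; 932,163 required, 932,382 in favor — approved.
Series B: a majority of 8919820 is 4459911; 4,459,911 required, 4,457,514 in favor — not approved.

Not approved — the Series B shares did not give the required vote.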